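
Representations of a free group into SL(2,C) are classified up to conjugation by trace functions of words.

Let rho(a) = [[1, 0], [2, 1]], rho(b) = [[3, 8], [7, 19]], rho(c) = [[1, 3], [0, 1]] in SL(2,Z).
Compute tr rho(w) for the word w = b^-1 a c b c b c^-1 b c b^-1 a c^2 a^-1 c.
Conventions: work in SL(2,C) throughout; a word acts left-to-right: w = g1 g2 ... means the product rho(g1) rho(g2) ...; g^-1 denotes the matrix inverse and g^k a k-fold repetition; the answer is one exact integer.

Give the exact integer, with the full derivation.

4025

rho(b^-1) = [[19, -8], [-7, 3]]
... * rho(a) = [[1, 0], [2, 1]]  ->  [[3, -8], [-1, 3]]
... * rho(c) = [[1, 3], [0, 1]]  ->  [[3, 1], [-1, 0]]
... * rho(b) = [[3, 8], [7, 19]]  ->  [[16, 43], [-3, -8]]
... * rho(c) = [[1, 3], [0, 1]]  ->  [[16, 91], [-3, -17]]
... * rho(b) = [[3, 8], [7, 19]]  ->  [[685, 1857], [-128, -347]]
... * rho(c^-1) = [[1, -3], [0, 1]]  ->  [[685, -198], [-128, 37]]
... * rho(b) = [[3, 8], [7, 19]]  ->  [[669, 1718], [-125, -321]]
... * rho(c) = [[1, 3], [0, 1]]  ->  [[669, 3725], [-125, -696]]
... * rho(b^-1) = [[19, -8], [-7, 3]]  ->  [[-13364, 5823], [2497, -1088]]
... * rho(a) = [[1, 0], [2, 1]]  ->  [[-1718, 5823], [321, -1088]]
... * rho(c) = [[1, 3], [0, 1]]  ->  [[-1718, 669], [321, -125]]
... * rho(c) = [[1, 3], [0, 1]]  ->  [[-1718, -4485], [321, 838]]
... * rho(a^-1) = [[1, 0], [-2, 1]]  ->  [[7252, -4485], [-1355, 838]]
... * rho(c) = [[1, 3], [0, 1]]  ->  [[7252, 17271], [-1355, -3227]]
tr = 7252 + -3227 = 4025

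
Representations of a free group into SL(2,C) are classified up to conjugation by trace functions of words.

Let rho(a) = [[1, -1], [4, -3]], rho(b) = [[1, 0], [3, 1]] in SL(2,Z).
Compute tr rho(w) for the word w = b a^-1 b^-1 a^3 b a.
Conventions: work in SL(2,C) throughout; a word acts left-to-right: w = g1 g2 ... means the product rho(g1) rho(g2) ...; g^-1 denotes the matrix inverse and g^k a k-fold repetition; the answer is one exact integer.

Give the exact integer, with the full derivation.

-146

rho(b) = [[1, 0], [3, 1]]
... * rho(a^-1) = [[-3, 1], [-4, 1]]  ->  [[-3, 1], [-13, 4]]
... * rho(b^-1) = [[1, 0], [-3, 1]]  ->  [[-6, 1], [-25, 4]]
... * rho(a) = [[1, -1], [4, -3]]  ->  [[-2, 3], [-9, 13]]
... * rho(a) = [[1, -1], [4, -3]]  ->  [[10, -7], [43, -30]]
... * rho(a) = [[1, -1], [4, -3]]  ->  [[-18, 11], [-77, 47]]
... * rho(b) = [[1, 0], [3, 1]]  ->  [[15, 11], [64, 47]]
... * rho(a) = [[1, -1], [4, -3]]  ->  [[59, -48], [252, -205]]
tr = 59 + -205 = -146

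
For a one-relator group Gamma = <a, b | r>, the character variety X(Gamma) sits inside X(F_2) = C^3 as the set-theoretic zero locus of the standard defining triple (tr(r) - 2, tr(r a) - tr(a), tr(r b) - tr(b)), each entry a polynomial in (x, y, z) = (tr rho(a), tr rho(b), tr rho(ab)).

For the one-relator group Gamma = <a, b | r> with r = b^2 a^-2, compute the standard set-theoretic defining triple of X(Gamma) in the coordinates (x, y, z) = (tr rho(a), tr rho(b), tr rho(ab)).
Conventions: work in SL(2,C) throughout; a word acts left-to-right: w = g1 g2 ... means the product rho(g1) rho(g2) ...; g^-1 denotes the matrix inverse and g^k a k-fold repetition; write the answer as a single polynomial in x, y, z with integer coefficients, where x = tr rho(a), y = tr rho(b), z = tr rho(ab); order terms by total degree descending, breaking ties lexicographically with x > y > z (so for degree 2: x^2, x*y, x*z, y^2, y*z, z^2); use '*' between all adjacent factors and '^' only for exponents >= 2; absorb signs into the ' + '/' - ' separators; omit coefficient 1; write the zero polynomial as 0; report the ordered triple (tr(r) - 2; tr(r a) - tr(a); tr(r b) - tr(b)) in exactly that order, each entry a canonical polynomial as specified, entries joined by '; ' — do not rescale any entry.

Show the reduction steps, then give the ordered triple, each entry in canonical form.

tr(b^2) = tr(b)*tr(b) - tr(1)  (reduce the b square) = y^2 - 2
tr(b^2 a) = tr(b)*tr(a b) - tr(a)  (reduce the b square) = y*z - x
tr(b^2 a^-1) = tr(b^2)*tr(a) - tr(b^2 a)  (eliminate a^-1) = x*y^2 - y*z - x
tr(b^2 a^-2) = tr(b^2 a^-1)*tr(a) - tr(b^2)  (eliminate a^-1) = x^2*y^2 - x*y*z - x^2 - y^2 + 2
tr(b^3) = tr(b)*tr(b^2) - tr(b)   [square of b] = y^3 - 3*y
tr(b^3 a) = tr(b)*tr(b a b) - tr(b a)   [square of b] = y^2*z - x*y - z
tr(b^3 a^-1) = tr(b^3)*tr(a) - tr(b^3 a)   [inverse elimination on a] = x*y^3 - y^2*z - 2*x*y + z
tr(b^2 a^-2 b) = tr(b^3 a^-1)*tr(a) - tr(b^3)   [inverse elimination on a] = x^2*y^3 - x*y^2*z - 2*x^2*y - y^3 + x*z + 3*y
assemble the triple (tr(r) - 2; tr(r a) - x; tr(r b) - y)

x^2*y^2 - x*y*z - x^2 - y^2; x*y^2 - y*z - 2*x; x^2*y^3 - x*y^2*z - 2*x^2*y - y^3 + x*z + 2*y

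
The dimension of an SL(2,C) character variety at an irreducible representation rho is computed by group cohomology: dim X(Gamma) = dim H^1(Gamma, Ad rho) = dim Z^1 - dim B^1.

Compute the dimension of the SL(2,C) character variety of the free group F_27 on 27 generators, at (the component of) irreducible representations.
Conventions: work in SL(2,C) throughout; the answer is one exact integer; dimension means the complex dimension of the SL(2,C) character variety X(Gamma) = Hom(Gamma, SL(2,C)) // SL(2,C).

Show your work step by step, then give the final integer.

The free group F_27: 27 generators, no relators.
A cocycle picks one sl_2 vector per generator freely, giving dim Z^1 = 3*27 = 81.
At an irreducible rho the centralizer of the image in sl_2 is 0, so the coboundary map sl_2 -> Z^1 is injective: dim B^1 = 3.
dim X = dim H^1 = dim Z^1 - dim B^1 = 81 - 3 = 78.

78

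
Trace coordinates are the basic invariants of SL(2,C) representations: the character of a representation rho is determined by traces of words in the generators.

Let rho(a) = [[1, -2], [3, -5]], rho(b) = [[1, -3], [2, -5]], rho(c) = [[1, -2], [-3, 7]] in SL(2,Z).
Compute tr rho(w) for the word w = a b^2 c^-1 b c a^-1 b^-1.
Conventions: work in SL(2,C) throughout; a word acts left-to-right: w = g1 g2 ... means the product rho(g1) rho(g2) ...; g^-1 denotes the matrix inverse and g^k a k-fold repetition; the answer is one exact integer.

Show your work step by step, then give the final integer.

rho(a) = [[1, -2], [3, -5]]
... * rho(b) = [[1, -3], [2, -5]]  ->  [[-3, 7], [-7, 16]]
... * rho(b) = [[1, -3], [2, -5]]  ->  [[11, -26], [25, -59]]
... * rho(c^-1) = [[7, 2], [3, 1]]  ->  [[-1, -4], [-2, -9]]
... * rho(b) = [[1, -3], [2, -5]]  ->  [[-9, 23], [-20, 51]]
... * rho(c) = [[1, -2], [-3, 7]]  ->  [[-78, 179], [-173, 397]]
... * rho(a^-1) = [[-5, 2], [-3, 1]]  ->  [[-147, 23], [-326, 51]]
... * rho(b^-1) = [[-5, 3], [-2, 1]]  ->  [[689, -418], [1528, -927]]
tr = 689 + -927 = -238

-238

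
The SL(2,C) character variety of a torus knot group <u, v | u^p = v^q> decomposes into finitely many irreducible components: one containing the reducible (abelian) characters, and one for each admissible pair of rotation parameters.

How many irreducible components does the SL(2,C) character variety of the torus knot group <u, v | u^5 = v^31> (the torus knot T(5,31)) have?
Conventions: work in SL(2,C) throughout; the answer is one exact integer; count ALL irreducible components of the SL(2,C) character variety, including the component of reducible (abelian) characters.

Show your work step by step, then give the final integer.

Gamma = < u, v | u^5 = v^31 > (torus knot T(5,31)); the central element u^5 = v^31 acts as +I or -I in any irreducible SL(2,C) representation.
On an irreducible component, tr(u) is locked at 2*cos(pi*alpha/5) for some alpha in 1..4, and tr(v) at 2*cos(pi*beta/31) for some beta in 1..30.
u^5 = (-1)^alpha I and v^31 = (-1)^beta I must agree, so alpha and beta have equal parity.
Counting: 2 odd alphas x 15 odd betas + 2 even alphas x 15 even betas = 30 + 30 = 60.
Total: 60 irreducible-character components + 1 reducible (abelian) component = 61.

61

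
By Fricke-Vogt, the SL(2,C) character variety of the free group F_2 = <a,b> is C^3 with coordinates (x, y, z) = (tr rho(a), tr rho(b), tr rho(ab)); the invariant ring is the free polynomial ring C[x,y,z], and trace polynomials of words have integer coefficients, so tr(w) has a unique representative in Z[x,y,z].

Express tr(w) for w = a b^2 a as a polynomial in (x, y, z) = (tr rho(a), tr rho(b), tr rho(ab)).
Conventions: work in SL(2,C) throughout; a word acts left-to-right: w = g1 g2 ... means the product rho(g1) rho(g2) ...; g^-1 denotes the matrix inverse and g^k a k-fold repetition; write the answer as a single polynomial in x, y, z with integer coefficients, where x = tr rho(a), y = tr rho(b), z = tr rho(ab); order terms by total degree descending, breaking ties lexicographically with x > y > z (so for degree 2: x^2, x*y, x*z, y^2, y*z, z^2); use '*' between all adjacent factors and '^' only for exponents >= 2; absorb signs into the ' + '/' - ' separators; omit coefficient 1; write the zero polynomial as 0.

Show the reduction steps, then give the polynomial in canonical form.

trace(b^2 a) = trace(b) trace(a b) - trace(a)   [square of b] = y*z - x
apply: trace(b^2) = trace(b) trace(b) - trace(1)   [square of b] = y^2 - 2
trace(a b^2 a) = trace(a) trace(b^2 a) - trace(b^2)   [square of a] = x*y*z - x^2 - y^2 + 2

x*y*z - x^2 - y^2 + 2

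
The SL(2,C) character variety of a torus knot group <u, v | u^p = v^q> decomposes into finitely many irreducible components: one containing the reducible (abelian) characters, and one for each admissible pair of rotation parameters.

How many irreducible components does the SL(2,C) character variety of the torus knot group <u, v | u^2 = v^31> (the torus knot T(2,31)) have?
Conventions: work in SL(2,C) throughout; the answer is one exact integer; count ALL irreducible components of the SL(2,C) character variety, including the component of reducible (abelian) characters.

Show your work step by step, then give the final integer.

In the torus knot group T(2,31), u^2 = v^31 is central, so an irreducible representation sends it to +I or -I (Schur).
So on each irreducible component the traces are pinned: tr(u) = 2*cos(pi*alpha/2) with 1 <= alpha <= 1, tr(v) = 2*cos(pi*beta/31) with 1 <= beta <= 30.
Consistency of u^2 = (-1)^alpha I with v^31 = (-1)^beta I forces alpha = beta (mod 2).
Counting: 1 odd alphas x 15 odd betas + 0 even alphas x 15 even betas = 15 + 0 = 15.
That is 15 components of irreducible characters, and with the reducible (abelian) component the total is 16.

16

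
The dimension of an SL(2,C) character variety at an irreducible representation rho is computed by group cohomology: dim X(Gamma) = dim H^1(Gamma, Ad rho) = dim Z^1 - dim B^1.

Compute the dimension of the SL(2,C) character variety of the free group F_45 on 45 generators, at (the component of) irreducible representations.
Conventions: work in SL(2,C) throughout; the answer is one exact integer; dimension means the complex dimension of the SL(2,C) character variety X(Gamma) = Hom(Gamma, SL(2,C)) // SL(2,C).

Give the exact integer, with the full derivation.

132

The free group F_45: 45 generators, no relators.
A cocycle picks one sl_2 vector per generator freely, giving dim Z^1 = 3*45 = 135.
Irreducibility makes the coboundary map sl_2 -> Z^1 injective (trivial centralizer), so dim B^1 = 3.
Therefore dim X = 135 - 3 = 132.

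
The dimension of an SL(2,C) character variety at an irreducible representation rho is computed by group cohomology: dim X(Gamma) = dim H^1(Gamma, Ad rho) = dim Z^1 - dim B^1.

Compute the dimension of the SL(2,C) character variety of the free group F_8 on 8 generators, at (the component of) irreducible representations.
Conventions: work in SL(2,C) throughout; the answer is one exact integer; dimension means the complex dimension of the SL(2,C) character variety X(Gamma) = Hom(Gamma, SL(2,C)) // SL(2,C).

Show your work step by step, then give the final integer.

21

Gamma = F_8 has 8 generators and no relators.
So Z^1 = (sl_2)^8 in full: dim Z^1 = 24.
At an irreducible rho the centralizer of the image in sl_2 is 0, so the coboundary map sl_2 -> Z^1 is injective: dim B^1 = 3.
dim H^1 = 24 - 3 = 21, which is dim X.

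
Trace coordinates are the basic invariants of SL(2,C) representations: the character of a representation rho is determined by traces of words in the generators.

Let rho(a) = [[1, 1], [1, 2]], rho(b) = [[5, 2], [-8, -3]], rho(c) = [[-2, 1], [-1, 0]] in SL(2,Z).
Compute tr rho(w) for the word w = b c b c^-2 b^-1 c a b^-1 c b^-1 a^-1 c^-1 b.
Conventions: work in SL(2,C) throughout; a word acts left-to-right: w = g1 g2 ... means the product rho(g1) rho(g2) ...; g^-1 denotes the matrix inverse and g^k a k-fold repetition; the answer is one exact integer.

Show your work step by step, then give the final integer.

rho(b) = [[5, 2], [-8, -3]]
... * rho(c) = [[-2, 1], [-1, 0]]  ->  [[-12, 5], [19, -8]]
... * rho(b) = [[5, 2], [-8, -3]]  ->  [[-100, -39], [159, 62]]
... * rho(c^-1) = [[0, -1], [1, -2]]  ->  [[-39, 178], [62, -283]]
... * rho(c^-1) = [[0, -1], [1, -2]]  ->  [[178, -317], [-283, 504]]
... * rho(b^-1) = [[-3, -2], [8, 5]]  ->  [[-3070, -1941], [4881, 3086]]
... * rho(c) = [[-2, 1], [-1, 0]]  ->  [[8081, -3070], [-12848, 4881]]
... * rho(a) = [[1, 1], [1, 2]]  ->  [[5011, 1941], [-7967, -3086]]
... * rho(b^-1) = [[-3, -2], [8, 5]]  ->  [[495, -317], [-787, 504]]
... * rho(c) = [[-2, 1], [-1, 0]]  ->  [[-673, 495], [1070, -787]]
... * rho(b^-1) = [[-3, -2], [8, 5]]  ->  [[5979, 3821], [-9506, -6075]]
... * rho(a^-1) = [[2, -1], [-1, 1]]  ->  [[8137, -2158], [-12937, 3431]]
... * rho(c^-1) = [[0, -1], [1, -2]]  ->  [[-2158, -3821], [3431, 6075]]
... * rho(b) = [[5, 2], [-8, -3]]  ->  [[19778, 7147], [-31445, -11363]]
tr = 19778 + -11363 = 8415

8415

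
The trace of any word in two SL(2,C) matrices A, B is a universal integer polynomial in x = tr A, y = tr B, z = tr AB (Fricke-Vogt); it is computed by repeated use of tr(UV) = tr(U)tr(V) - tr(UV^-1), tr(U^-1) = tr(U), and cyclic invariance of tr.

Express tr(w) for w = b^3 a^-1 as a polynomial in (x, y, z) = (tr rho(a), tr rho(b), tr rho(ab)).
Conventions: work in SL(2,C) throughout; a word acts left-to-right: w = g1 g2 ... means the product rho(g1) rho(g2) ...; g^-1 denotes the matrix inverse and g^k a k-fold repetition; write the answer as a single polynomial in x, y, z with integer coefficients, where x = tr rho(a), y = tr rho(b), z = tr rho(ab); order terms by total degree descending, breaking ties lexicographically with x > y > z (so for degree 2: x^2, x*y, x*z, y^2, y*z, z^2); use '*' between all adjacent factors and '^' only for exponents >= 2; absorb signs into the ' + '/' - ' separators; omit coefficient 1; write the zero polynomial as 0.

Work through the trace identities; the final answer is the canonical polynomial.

next, trace(b^2) = trace(b)*trace(b) - trace(1)  (reduce the b square) = y^2 - 2
trace(b^3) = trace(b)*trace(b^2) - trace(b)  (reduce the b square) = y^3 - 3*y
next, trace(b a b) = trace(b)*trace(a b) - trace(a)  (reduce the b square) = y*z - x
and trace(b^3 a) = trace(b)*trace(b a b) - trace(b a)  (reduce the b square) = y^2*z - x*y - z
trace(b^3 a^-1) = trace(b^3)*trace(a) - trace(b^3 a)  (eliminate a^-1) = x*y^3 - y^2*z - 2*x*y + z

x*y^3 - y^2*z - 2*x*y + z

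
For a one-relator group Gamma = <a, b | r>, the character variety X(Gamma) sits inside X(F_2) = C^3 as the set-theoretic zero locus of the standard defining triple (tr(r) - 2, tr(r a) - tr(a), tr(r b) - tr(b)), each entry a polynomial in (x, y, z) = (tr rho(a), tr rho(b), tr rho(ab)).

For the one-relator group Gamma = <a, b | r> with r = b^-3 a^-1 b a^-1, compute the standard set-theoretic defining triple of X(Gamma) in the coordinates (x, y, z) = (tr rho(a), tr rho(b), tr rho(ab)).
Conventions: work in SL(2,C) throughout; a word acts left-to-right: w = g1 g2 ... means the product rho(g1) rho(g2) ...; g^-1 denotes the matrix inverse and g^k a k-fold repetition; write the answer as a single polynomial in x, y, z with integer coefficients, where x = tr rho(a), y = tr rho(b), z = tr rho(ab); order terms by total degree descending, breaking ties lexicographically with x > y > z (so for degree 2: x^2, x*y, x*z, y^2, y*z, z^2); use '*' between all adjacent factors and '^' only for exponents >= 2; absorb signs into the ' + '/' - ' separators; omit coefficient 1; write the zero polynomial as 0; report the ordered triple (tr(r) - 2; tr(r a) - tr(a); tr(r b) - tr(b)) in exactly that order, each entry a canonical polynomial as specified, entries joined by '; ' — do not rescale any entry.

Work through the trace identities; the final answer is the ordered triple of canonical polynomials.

use: trace(a^-1) = trace(a) = x
apply: trace(a^-1 b) = trace(b) trace(a) - trace(b a) = x*y - z
trace(a^-1 b^-1) = trace(a^-1) trace(b) - trace(a^-1 b) = z
apply: trace(b^-2 a^-1) = trace(a^-1 b^-1) trace(b) - trace(a^-1) = y*z - x
trace(a b a) = trace(a) trace(b a) - trace(b) = x*z - y
trace(a b a b) = trace(a b) trace(a b) - trace(1) = z^2 - 2
use: trace(b a b^-1 a) = trace(a b a) trace(b) - trace(a b a b) = x*y*z - y^2 - z^2 + 2
apply: trace(a^-1 b a b^-1) = trace(b a b^-1) trace(a) - trace(b a b^-1 a) = -x*y*z + x^2 + y^2 + z^2 - 2
trace(a^-1 b a b^-2) = trace(a^-1 b a b^-1) trace(b) - trace(a^-1 b a) = -x*y^2*z + x^2*y + y^3 + y*z^2 - 3*y
trace(b^-3 a^-1 b a) = trace(a^-1 b a b^-2) trace(b) - trace(a^-1 b a b^-1) = -x*y^3*z + x^2*y^2 + y^4 + y^2*z^2 + x*y*z - x^2 - 4*y^2 - z^2 + 2
use: trace(b^-3 a^-1 b a^-1) = trace(b^-3 a^-1 b) trace(a) - trace(b^-3 a^-1 b a) = x*y^3*z - x^2*y^2 - y^4 - y^2*z^2 + 4*y^2 + z^2 - 2
trace(a^-1 b a^-1) = trace(b a^-1) trace(a) - trace(b)   [inverse elimination on a] = x^2*y - x*z - y
trace(b^-2 a^-1 b a^-1) = trace(b^-1 a^-1 b a^-1) trace(b) - trace(b^-1 a^-1 b a^-1 b)   [inverse elimination on b] = x*y^2*z - x^2*y - y^3 - y*z^2 + x*z + 3*y
assemble the triple (trace(r) - 2; trace(r a) - x; trace(r b) - y)

x*y^3*z - x^2*y^2 - y^4 - y^2*z^2 + 4*y^2 + z^2 - 4; y*z - 2*x; x*y^2*z - x^2*y - y^3 - y*z^2 + x*z + 2*y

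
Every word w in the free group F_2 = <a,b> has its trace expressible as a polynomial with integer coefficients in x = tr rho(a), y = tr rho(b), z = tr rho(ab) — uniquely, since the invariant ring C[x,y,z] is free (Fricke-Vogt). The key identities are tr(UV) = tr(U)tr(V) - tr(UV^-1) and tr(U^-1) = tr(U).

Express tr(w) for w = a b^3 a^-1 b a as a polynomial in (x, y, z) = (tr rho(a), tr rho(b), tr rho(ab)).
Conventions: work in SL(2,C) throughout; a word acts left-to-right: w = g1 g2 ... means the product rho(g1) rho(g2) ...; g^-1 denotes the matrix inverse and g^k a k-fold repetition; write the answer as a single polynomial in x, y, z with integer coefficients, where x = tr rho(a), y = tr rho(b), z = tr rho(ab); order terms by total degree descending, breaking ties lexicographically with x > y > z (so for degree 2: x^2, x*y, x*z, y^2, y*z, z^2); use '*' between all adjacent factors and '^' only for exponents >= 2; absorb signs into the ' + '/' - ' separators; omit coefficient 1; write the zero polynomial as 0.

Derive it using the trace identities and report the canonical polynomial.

x^2*y^3*z - x^3*y^2 - x*y^4 - x*y^2*z^2 - x^2*y*z + y^3*z + x^3 + 4*x*y^2 + x*z^2 - 2*y*z - 3*x

and tr(b a b) = tr(b) tr(a b) - tr(a)  (reduce the b square) = y*z - x
tr(b^3 a) = tr(b) tr(b a b) - tr(b a)  (reduce the b square) = y^2*z - x*y - z
next, tr(b^2) = tr(b) tr(b) - tr(1)  (reduce the b square) = y^2 - 2
tr(b^3) = tr(b) tr(b^2) - tr(b)  (reduce the b square) = y^3 - 3*y
tr(a^2 b^3) = tr(a) tr(b^3 a) - tr(b^3)  (reduce the a square) = x*y^2*z - x^2*y - y^3 - x*z + 3*y
tr(a^2 b) = tr(a) tr(b a) - tr(b)  (reduce the a square) = x*z - y
next, tr(a^2) = tr(a) tr(a) - tr(1)  (reduce the a square) = x^2 - 2
tr(a^2 b^2) = tr(b) tr(a^2 b) - tr(a^2)  (reduce the b square) = x*y*z - x^2 - y^2 + 2
and tr(b a^2 b^3) = tr(b) tr(a^2 b^3) - tr(a^2 b^2)  (reduce the b square) = x*y^3*z - x^2*y^2 - y^4 - 2*x*y*z + x^2 + 4*y^2 - 2
next, tr(a b a b) = tr(b a) tr(b a) - tr(1)  (split on b) = z^2 - 2
next, tr(a b a b^2) = tr(b) tr(a b a b) - tr(a b a)  (reduce the b square) = y*z^2 - x*z - y
tr(b^3 a b a) = tr(b) tr(a b a b^2) - tr(a b a b)  (reduce the b square) = y^2*z^2 - x*y*z - y^2 - z^2 + 2
tr(b^3 a b) = tr(b) tr(b^2 a b) - tr(b^2 a)  (reduce the b square) = y^3*z - x*y^2 - 2*y*z + x
next, tr(b a^2 b^3 a) = tr(a) tr(b^3 a b a) - tr(b^3 a b)  (reduce the a square) = x*y^2*z^2 - x^2*y*z - y^3*z - x*z^2 + 2*y*z + x
next, tr(a b^3 a^-1 b a) = tr(b a^2 b^3) tr(a) - tr(b a^2 b^3 a)  (eliminate a^-1) = x^2*y^3*z - x^3*y^2 - x*y^4 - x*y^2*z^2 - x^2*y*z + y^3*z + x^3 + 4*x*y^2 + x*z^2 - 2*y*z - 3*x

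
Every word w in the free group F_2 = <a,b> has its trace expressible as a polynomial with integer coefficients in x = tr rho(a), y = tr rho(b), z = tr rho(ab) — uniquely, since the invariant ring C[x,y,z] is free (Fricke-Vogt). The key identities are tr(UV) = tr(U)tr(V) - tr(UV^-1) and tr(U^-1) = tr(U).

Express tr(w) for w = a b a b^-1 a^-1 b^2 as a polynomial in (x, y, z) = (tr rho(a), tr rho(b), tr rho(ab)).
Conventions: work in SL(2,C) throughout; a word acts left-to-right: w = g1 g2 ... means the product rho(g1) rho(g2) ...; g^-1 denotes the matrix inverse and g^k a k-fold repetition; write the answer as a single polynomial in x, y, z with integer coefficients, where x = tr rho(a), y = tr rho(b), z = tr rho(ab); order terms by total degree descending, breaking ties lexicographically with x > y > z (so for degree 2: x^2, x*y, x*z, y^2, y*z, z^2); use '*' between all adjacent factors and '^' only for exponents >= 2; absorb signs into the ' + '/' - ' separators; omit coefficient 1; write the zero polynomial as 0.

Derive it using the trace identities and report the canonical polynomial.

tr(b a b a) = tr(b a)*tr(b a) - tr(1)  (split on b) = z^2 - 2
tr(b a b) = tr(b)*tr(a b) - tr(a)  (reduce the b square) = y*z - x
tr(a b a^2 b) = tr(a)*tr(b a b a) - tr(b a b)  (reduce the a square) = x*z^2 - y*z - x
tr(a b a) = tr(a)*tr(b a) - tr(b)  (reduce the a square) = x*z - y
tr(a b a^2) = tr(a)*tr(a b a) - tr(a b)  (reduce the a square) = x^2*z - x*y - z
tr(a b^2 a b a) = tr(b)*tr(a b a^2 b) - tr(a b a^2)  (reduce the b square) = x*y*z^2 - x^2*z - y^2*z + z
tr(a b a b a b) = tr(a b)*tr(a b a b) - tr(a^-1 b^-1)  (split on a) = z^3 - 3*z
tr(a b^2 a b a b) = tr(b)*tr(a b a b a b) - tr(a b a b a)  (reduce the b square) = y*z^3 - x*z^2 - 2*y*z + x
tr(b^2 a b a b^-1 a) = tr(a b^2 a b a)*tr(b) - tr(a b^2 a b a b)  (eliminate b^-1) = x*y^2*z^2 - x^2*y*z - y^3*z - y*z^3 + x*z^2 + 3*y*z - x
tr(a b a b^-1 a^-1 b^2) = tr(b^2 a b a b^-1)*tr(a) - tr(b^2 a b a b^-1 a)  (eliminate a^-1) = -x*y^2*z^2 + x^2*y*z + y^3*z + y*z^3 - 3*y*z - x

-x*y^2*z^2 + x^2*y*z + y^3*z + y*z^3 - 3*y*z - x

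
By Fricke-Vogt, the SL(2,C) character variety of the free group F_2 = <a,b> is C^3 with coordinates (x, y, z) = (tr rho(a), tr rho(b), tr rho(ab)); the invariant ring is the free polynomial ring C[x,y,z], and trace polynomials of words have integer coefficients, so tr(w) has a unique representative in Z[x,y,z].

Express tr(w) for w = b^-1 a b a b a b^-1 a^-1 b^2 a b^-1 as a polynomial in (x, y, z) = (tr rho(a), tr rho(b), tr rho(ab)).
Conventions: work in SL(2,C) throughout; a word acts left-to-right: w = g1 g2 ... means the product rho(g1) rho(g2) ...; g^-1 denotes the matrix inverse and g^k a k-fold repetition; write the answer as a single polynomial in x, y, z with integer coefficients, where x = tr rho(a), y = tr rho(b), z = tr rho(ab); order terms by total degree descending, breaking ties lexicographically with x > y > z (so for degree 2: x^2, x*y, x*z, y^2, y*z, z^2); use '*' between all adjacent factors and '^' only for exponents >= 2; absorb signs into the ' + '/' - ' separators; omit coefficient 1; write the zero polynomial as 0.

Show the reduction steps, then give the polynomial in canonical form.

use: trace(b a b a) = trace(b a)*trace(b a) - trace(1)   [split at repeated b] = z^2 - 2
trace(b a b a b a) = trace(b a)*trace(b a b a) - trace(b^-1 a^-1)   [split at repeated b] = z^3 - 3*z
trace(a b a) = trace(a)*trace(b a) - trace(b) = x*z - y
trace(b a b a b) = trace(b)*trace(a b a b) - trace(a b a) = y*z^2 - x*z - y
apply: trace(a b a b a b a) = trace(a)*trace(b a b a b a) - trace(b a b a b) = x*z^3 - y*z^2 - 2*x*z + y
use: trace(a b a b a b a b) = trace(a b)*trace(a b a b a b) - trace(a^-1 b^-1 a^-1 b^-1)   [split at repeated a] = z^4 - 4*z^2 + 2
apply: trace(b a b^-1 a b a b a) = trace(a b a b a b a)*trace(b) - trace(a b a b a b a b) = x*y*z^3 - y^2*z^2 - z^4 - 2*x*y*z + y^2 + 4*z^2 - 2
apply: trace(a b^2) = trace(b)*trace(a b) - trace(a) = y*z - x
use: trace(b a b^2) = trace(b)*trace(a b^2) - trace(a b) = y^2*z - x*y - z
use: trace(b a^2 b a b) = trace(a)*trace(b a b^2 a) - trace(b a b^2) = x*y*z^2 - x^2*z - y^2*z + z
trace(a^2 b a b a^2 b) = trace(a)*trace(b a^2 b a b a) - trace(b a^2 b a b) = x^2*z^3 - 2*x*y*z^2 - x^2*z + y^2*z + x*y - z
use: trace(a b a b a) = trace(a)*trace(b a b a) - trace(b a b) = x*z^2 - y*z - x
trace(a b a b a^2) = trace(a)*trace(a b a b a) - trace(a b a b) = x^2*z^2 - x*y*z - x^2 - z^2 + 2
trace(a^2 b a b a^2) = trace(a)*trace(a b a b a^2) - trace(a b a b a) = x^3*z^2 - x^2*y*z - x^3 - 2*x*z^2 + y*z + 3*x
use: trace(a b a b a^2 b^2 a) = trace(b)*trace(a^2 b a b a^2 b) - trace(a^2 b a b a^2) = x^2*y*z^3 - x^3*z^2 - 2*x*y^2*z^2 + y^3*z + x^3 + x*y^2 + 2*x*z^2 - 2*y*z - 3*x
apply: trace(b^2 a b a b a b a) = trace(b)*trace(a b a b a b a b) - trace(a b a b a b a) = y*z^4 - x*z^3 - 3*y*z^2 + 2*x*z + y
apply: trace(b a b a b a b) = trace(b)*trace(a b a b a b) - trace(a b a b a) = y*z^3 - x*z^2 - 2*y*z + x
use: trace(b^2 a b a b a b) = trace(b)*trace(b a b a b a b) - trace(b a b a b a) = y^2*z^3 - x*y*z^2 - 2*y^2*z - z^3 + x*y + 3*z
apply: trace(a b a b a^2 b^2 a b) = trace(a)*trace(b^2 a b a b a b a) - trace(b^2 a b a b a b) = x*y*z^4 - x^2*z^3 - y^2*z^3 - 2*x*y*z^2 + 2*x^2*z + 2*y^2*z + z^3 - 3*z
use: trace(a b^2 a b^-1 a b a b a) = trace(a b a b a^2 b^2 a)*trace(b) - trace(a b a b a^2 b^2 a b) = x^2*y^2*z^3 - x^3*y*z^2 - 2*x*y^3*z^2 - x*y*z^4 + x^2*z^3 + y^4*z + y^2*z^3 + x^3*y + x*y^3 + 4*x*y*z^2 - 2*x^2*z - 4*y^2*z - z^3 - 3*x*y + 3*z
apply: trace(a^2 b a b a b a b) = trace(a)*trace(b a b a b a b a) - trace(b a b a b a b) = x*z^4 - y*z^3 - 3*x*z^2 + 2*y*z + x
trace(a^2 b a b a b a) = trace(a)*trace(a b a b a b a) - trace(a b a b a b) = x^2*z^3 - x*y*z^2 - 2*x^2*z - z^3 + x*y + 3*z
apply: trace(a b a b a b a b^2 a) = trace(b)*trace(a^2 b a b a b a b) - trace(a^2 b a b a b a) = x*y*z^4 - x^2*z^3 - y^2*z^3 - 2*x*y*z^2 + 2*x^2*z + 2*y^2*z + z^3 - 3*z
trace(a b a b a b a b a b) = trace(b a b a)*trace(b a b a b a) - trace(b^-1 a^-1)   [split at repeated b] = z^5 - 5*z^3 + 5*z
use: trace(a b a b a b a b^2 a b) = trace(b)*trace(a b a b a b a b a b) - trace(a b a b a b a b a) = y*z^5 - x*z^4 - 4*y*z^3 + 3*x*z^2 + 3*y*z - x
apply: trace(a b^2 a b^-1 a b a b a b) = trace(a b a b a b a b^2 a)*trace(b) - trace(a b a b a b a b^2 a b) = x*y^2*z^4 - x^2*y*z^3 - y^3*z^3 - y*z^5 - 2*x*y^2*z^2 + x*z^4 + 2*x^2*y*z + 2*y^3*z + 5*y*z^3 - 3*x*z^2 - 6*y*z + x
apply: trace(b^2 a b^-1 a b a b a b^-1 a) = trace(a b^2 a b^-1 a b a b a)*trace(b) - trace(a b^2 a b^-1 a b a b a b) = x^2*y^3*z^3 - x^3*y^2*z^2 - 2*x*y^4*z^2 - 2*x*y^2*z^4 + 2*x^2*y*z^3 + y^5*z + 2*y^3*z^3 + y*z^5 + x^3*y^2 + x*y^4 + 6*x*y^2*z^2 - x*z^4 - 4*x^2*y*z - 6*y^3*z - 6*y*z^3 - 3*x*y^2 + 3*x*z^2 + 9*y*z - x
use: trace(a b a b a b^-1 a^-1 b^2 a b^-1) = trace(b^2 a b^-1 a b a b a b^-1)*trace(a) - trace(b^2 a b^-1 a b a b a b^-1 a) = -x^2*y^3*z^3 + x^3*y^2*z^2 + 2*x*y^4*z^2 + 2*x*y^2*z^4 - x^2*y*z^3 - y^5*z - 2*y^3*z^3 - y*z^5 - x^3*y^2 - x*y^4 - 7*x*y^2*z^2 + 2*x^2*y*z + 6*y^3*z + 6*y*z^3 + 4*x*y^2 + x*z^2 - 9*y*z - x
trace(b^2 a^2 b a b) = trace(b)*trace(b a^2 b a b) - trace(b a^2 b a) = x*y^2*z^2 - x^2*y*z - y^3*z - x*z^2 + 2*y*z + x
trace(a b a b^3) = trace(b)*trace(a b a b^2) - trace(a b a b) = y^2*z^2 - x*y*z - y^2 - z^2 + 2
trace(b a b a b^3) = trace(b)*trace(a b a b^3) - trace(a b a b^2) = y^3*z^2 - x*y^2*z - y^3 - 2*y*z^2 + x*z + 3*y
apply: trace(b^2 a^2 b a b a b) = trace(a)*trace(b a b a b^3 a) - trace(b a b a b^3) = x*y^2*z^3 - x^2*y*z^2 - y^3*z^2 - x*y^2*z - x*z^3 + x^2*y + y^3 + 2*y*z^2 + 2*x*z - 3*y
trace(a^-1 b^2 a^2 b a b a b) = trace(b^2 a^2 b a b a b)*trace(a) - trace(b^2 a^2 b a b a b a) = x^2*y^2*z^3 - x^3*y*z^2 - x*y^3*z^2 - x*y*z^4 - x^2*y^2*z + y^2*z^3 + x^3*y + x*y^3 + 4*x*y*z^2 - 2*y^2*z - z^3 - 3*x*y + 3*z
use: trace(a b a b a b^-1 a^-1 b^2 a) = trace(a^-1 b^2 a^2 b a b a)*trace(b) - trace(a^-1 b^2 a^2 b a b a b) = -x^2*y^2*z^3 + x^3*y*z^2 + 2*x*y^3*z^2 + x*y*z^4 - y^4*z - y^2*z^3 - x^3*y - x*y^3 - 5*x*y*z^2 + 4*y^2*z + z^3 + 4*x*y - 3*z
apply: trace(b^-1 a b a b a b^-1 a^-1 b^2 a b^-1) = trace(a b a b a b^-1 a^-1 b^2 a b^-1)*trace(b) - trace(a b a b a b^-1 a^-1 b^2 a) = -x^2*y^4*z^3 + x^3*y^3*z^2 + 2*x*y^5*z^2 + 2*x*y^3*z^4 - y^6*z - 2*y^4*z^3 - y^2*z^5 - x^3*y^3 - x^3*y*z^2 - x*y^5 - 9*x*y^3*z^2 - x*y*z^4 + 2*x^2*y^2*z + 7*y^4*z + 7*y^2*z^3 + x^3*y + 5*x*y^3 + 6*x*y*z^2 - 13*y^2*z - z^3 - 5*x*y + 3*z

-x^2*y^4*z^3 + x^3*y^3*z^2 + 2*x*y^5*z^2 + 2*x*y^3*z^4 - y^6*z - 2*y^4*z^3 - y^2*z^5 - x^3*y^3 - x^3*y*z^2 - x*y^5 - 9*x*y^3*z^2 - x*y*z^4 + 2*x^2*y^2*z + 7*y^4*z + 7*y^2*z^3 + x^3*y + 5*x*y^3 + 6*x*y*z^2 - 13*y^2*z - z^3 - 5*x*y + 3*z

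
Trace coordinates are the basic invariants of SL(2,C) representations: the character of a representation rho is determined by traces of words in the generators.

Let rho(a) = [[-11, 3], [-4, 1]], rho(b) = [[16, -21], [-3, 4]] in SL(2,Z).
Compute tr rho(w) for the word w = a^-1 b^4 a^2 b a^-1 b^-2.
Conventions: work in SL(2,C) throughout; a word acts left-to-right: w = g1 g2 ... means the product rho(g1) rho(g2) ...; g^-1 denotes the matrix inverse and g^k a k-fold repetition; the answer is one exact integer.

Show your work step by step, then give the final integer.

1428541558040

rho(a^-1) = [[1, -3], [4, -11]]
... * rho(b) = [[16, -21], [-3, 4]]  ->  [[25, -33], [97, -128]]
... * rho(b) = [[16, -21], [-3, 4]]  ->  [[499, -657], [1936, -2549]]
... * rho(b) = [[16, -21], [-3, 4]]  ->  [[9955, -13107], [38623, -50852]]
... * rho(b) = [[16, -21], [-3, 4]]  ->  [[198601, -261483], [770524, -1014491]]
... * rho(a) = [[-11, 3], [-4, 1]]  ->  [[-1138679, 334320], [-4417800, 1297081]]
... * rho(a) = [[-11, 3], [-4, 1]]  ->  [[11188189, -3081717], [43407476, -11956319]]
... * rho(b) = [[16, -21], [-3, 4]]  ->  [[188256175, -247278837], [730388573, -959382272]]
... * rho(a^-1) = [[1, -3], [4, -11]]  ->  [[-800859173, 2155298682], [-3107140515, 8362039273]]
... * rho(b^-1) = [[4, 21], [3, 16]]  ->  [[3262459354, 17666736279], [12657555759, 68542677553]]
... * rho(b^-1) = [[4, 21], [3, 16]]  ->  [[66050046253, 351179426898], [256258255695, 1362491511787]]
tr = 66050046253 + 1362491511787 = 1428541558040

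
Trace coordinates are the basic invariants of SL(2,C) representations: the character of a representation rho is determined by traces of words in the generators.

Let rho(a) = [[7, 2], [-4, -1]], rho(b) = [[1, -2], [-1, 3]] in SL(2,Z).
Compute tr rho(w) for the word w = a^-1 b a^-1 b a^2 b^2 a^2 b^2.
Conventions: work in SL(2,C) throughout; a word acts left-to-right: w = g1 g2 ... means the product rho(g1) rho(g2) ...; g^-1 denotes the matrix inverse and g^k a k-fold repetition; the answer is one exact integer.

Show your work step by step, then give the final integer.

rho(a^-1) = [[-1, -2], [4, 7]]
... * rho(b) = [[1, -2], [-1, 3]]  ->  [[1, -4], [-3, 13]]
... * rho(a^-1) = [[-1, -2], [4, 7]]  ->  [[-17, -30], [55, 97]]
... * rho(b) = [[1, -2], [-1, 3]]  ->  [[13, -56], [-42, 181]]
... * rho(a) = [[7, 2], [-4, -1]]  ->  [[315, 82], [-1018, -265]]
... * rho(a) = [[7, 2], [-4, -1]]  ->  [[1877, 548], [-6066, -1771]]
... * rho(b) = [[1, -2], [-1, 3]]  ->  [[1329, -2110], [-4295, 6819]]
... * rho(b) = [[1, -2], [-1, 3]]  ->  [[3439, -8988], [-11114, 29047]]
... * rho(a) = [[7, 2], [-4, -1]]  ->  [[60025, 15866], [-193986, -51275]]
... * rho(a) = [[7, 2], [-4, -1]]  ->  [[356711, 104184], [-1152802, -336697]]
... * rho(b) = [[1, -2], [-1, 3]]  ->  [[252527, -400870], [-816105, 1295513]]
... * rho(b) = [[1, -2], [-1, 3]]  ->  [[653397, -1707664], [-2111618, 5518749]]
tr = 653397 + 5518749 = 6172146

6172146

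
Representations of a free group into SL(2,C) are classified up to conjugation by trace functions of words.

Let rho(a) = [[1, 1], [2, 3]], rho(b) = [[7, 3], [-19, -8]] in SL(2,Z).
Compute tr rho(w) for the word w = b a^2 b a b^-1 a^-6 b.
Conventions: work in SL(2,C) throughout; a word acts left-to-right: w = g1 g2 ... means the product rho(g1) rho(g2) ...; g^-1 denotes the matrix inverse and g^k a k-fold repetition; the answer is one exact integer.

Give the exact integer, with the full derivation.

rho(b) = [[7, 3], [-19, -8]]
... * rho(a) = [[1, 1], [2, 3]]  ->  [[13, 16], [-35, -43]]
... * rho(a) = [[1, 1], [2, 3]]  ->  [[45, 61], [-121, -164]]
... * rho(b) = [[7, 3], [-19, -8]]  ->  [[-844, -353], [2269, 949]]
... * rho(a) = [[1, 1], [2, 3]]  ->  [[-1550, -1903], [4167, 5116]]
... * rho(b^-1) = [[-8, -3], [19, 7]]  ->  [[-23757, -8671], [63868, 23311]]
... * rho(a^-1) = [[3, -1], [-2, 1]]  ->  [[-53929, 15086], [144982, -40557]]
... * rho(a^-1) = [[3, -1], [-2, 1]]  ->  [[-191959, 69015], [516060, -185539]]
... * rho(a^-1) = [[3, -1], [-2, 1]]  ->  [[-713907, 260974], [1919258, -701599]]
... * rho(a^-1) = [[3, -1], [-2, 1]]  ->  [[-2663669, 974881], [7160972, -2620857]]
... * rho(a^-1) = [[3, -1], [-2, 1]]  ->  [[-9940769, 3638550], [26724630, -9781829]]
... * rho(a^-1) = [[3, -1], [-2, 1]]  ->  [[-37099407, 13579319], [99737548, -36506459]]
... * rho(b) = [[7, 3], [-19, -8]]  ->  [[-517702910, -219932773], [1391785557, 591264316]]
tr = -517702910 + 591264316 = 73561406

73561406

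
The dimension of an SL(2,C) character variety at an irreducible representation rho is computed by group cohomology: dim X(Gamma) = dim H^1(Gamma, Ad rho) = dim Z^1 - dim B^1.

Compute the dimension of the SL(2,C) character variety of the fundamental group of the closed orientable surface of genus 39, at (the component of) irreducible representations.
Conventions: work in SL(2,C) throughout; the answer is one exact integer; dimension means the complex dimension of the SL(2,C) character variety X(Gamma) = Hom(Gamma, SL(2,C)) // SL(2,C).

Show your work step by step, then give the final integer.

228

pi_1 of the closed genus-39 surface has 78 generators bound by the single product-of-commutators relator.
Before the relator condition, cocycle space has dim 3*78 = 234.
d_2 is surjective at irreducible rho (its cokernel H^2 is dual to H^0 = 0), so dim Z^1 = 234 - 3 = 231.
As always at irreducible rho, dim B^1 = 3.
Hence dim X = 231 - 3 = 228.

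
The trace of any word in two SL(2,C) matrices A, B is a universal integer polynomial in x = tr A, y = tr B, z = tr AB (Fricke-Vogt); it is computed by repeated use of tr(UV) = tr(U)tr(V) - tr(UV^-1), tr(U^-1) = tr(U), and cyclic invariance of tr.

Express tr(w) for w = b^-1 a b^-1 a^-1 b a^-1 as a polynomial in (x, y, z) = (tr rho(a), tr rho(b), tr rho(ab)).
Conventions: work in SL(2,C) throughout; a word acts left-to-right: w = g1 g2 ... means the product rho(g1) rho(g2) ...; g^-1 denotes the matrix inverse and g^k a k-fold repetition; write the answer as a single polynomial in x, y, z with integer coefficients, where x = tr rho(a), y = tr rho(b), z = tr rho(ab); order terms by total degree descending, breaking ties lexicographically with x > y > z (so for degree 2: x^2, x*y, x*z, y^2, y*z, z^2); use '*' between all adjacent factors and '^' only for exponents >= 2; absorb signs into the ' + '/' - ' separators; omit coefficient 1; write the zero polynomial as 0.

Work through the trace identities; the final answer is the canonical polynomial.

trace(a^-1) = trace(a) = x
reduce: trace(a^2 b) = trace(a) trace(b a) - trace(b)   [square of a] = x*z - y
so trace(a^2) = trace(a) trace(a) - trace(1)   [square of a] = x^2 - 2
reduce: trace(a b^2 a) = trace(b) trace(a^2 b) - trace(a^2)   [square of b] = x*y*z - x^2 - y^2 + 2
trace(a b a b) = trace(a b) trace(a b) - trace(1)   [split at a repeated a] = z^2 - 2
trace(a b^2 a b) = trace(b) trace(a b a b) - trace(a b a)   [square of b] = y*z^2 - x*z - y
reduce: trace(b^-1 a b^2 a) = trace(a b^2 a) trace(b) - trace(a b^2 a b)   [inverse elimination on b] = x*y^2*z - x^2*y - y^3 - y*z^2 + x*z + 3*y
trace(b a^-1 b^-1 a b) = trace(b^-1 a b^2) trace(a) - trace(b^-1 a b^2 a)   [inverse elimination on a] = -x*y^2*z + x^2*y + y^3 + y*z^2 - 3*y
so trace(b a b) = trace(b) trace(a b) - trace(a)   [square of b] = y*z - x
trace(a b a b a) = trace(a) trace(b a b a) - trace(b a b)   [square of a] = x*z^2 - y*z - x
trace(a b a b a b) = trace(b a b a) trace(b a) - trace(a b)   [split at a repeated b] = z^3 - 3*z
trace(b^-1 a b a b a) = trace(a b a b a) trace(b) - trace(a b a b a b)   [inverse elimination on b] = x*y*z^2 - y^2*z - z^3 - x*y + 3*z
so trace(b a^-1 b^-1 a b a) = trace(b^-1 a b a b) trace(a) - trace(b^-1 a b a b a)   [inverse elimination on a] = -x*y*z^2 + x^2*z + y^2*z + z^3 - 3*z
so trace(a^-1 b a^-1 b^-1 a b) = trace(b a^-1 b^-1 a b) trace(a) - trace(b a^-1 b^-1 a b a)   [inverse elimination on a] = -x^2*y^2*z + x^3*y + x*y^3 + 2*x*y*z^2 - x^2*z - y^2*z - z^3 - 3*x*y + 3*z
so trace(b^-1 a b^-1 a^-1 b a^-1) = trace(a^-1 b a^-1 b^-1 a) trace(b) - trace(a^-1 b a^-1 b^-1 a b)   [inverse elimination on b] = x^2*y^2*z - x^3*y - x*y^3 - 2*x*y*z^2 + x^2*z + y^2*z + z^3 + 4*x*y - 3*z

x^2*y^2*z - x^3*y - x*y^3 - 2*x*y*z^2 + x^2*z + y^2*z + z^3 + 4*x*y - 3*z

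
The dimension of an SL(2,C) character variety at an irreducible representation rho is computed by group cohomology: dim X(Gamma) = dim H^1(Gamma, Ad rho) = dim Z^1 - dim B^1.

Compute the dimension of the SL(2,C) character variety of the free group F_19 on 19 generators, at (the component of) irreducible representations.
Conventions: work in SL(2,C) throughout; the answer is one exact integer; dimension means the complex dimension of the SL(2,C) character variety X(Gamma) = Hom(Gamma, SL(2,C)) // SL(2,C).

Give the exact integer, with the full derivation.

Gamma = F_19 has 19 generators and no relators.
So Z^1 = (sl_2)^19 in full: dim Z^1 = 57.
Irreducibility makes the coboundary map sl_2 -> Z^1 injective (trivial centralizer), so dim B^1 = 3.
Therefore dim X = 57 - 3 = 54.

54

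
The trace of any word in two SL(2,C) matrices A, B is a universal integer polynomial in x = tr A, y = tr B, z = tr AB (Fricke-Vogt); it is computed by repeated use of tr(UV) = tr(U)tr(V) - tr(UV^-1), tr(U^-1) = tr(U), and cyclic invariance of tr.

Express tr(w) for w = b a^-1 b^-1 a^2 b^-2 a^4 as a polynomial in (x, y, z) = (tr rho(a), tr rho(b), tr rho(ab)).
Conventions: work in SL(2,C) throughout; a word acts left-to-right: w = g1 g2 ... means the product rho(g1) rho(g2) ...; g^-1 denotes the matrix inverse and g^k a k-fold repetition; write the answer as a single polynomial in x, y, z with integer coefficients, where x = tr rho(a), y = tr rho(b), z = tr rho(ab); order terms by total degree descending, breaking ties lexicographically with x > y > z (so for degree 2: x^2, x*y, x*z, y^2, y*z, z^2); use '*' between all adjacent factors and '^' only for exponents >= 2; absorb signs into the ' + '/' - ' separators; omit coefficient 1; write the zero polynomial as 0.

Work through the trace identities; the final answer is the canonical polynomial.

reduce: trace(a^2) = trace(a) trace(a) - trace(1)  (reduce the a square) = x^2 - 2
trace(a^3) = trace(a) trace(a^2) - trace(a)  (reduce the a square) = x^3 - 3*x
reduce: trace(a^4) = trace(a) trace(a^3) - trace(a^2)  (reduce the a square) = x^4 - 4*x^2 + 2
trace(a^5) = trace(a) trace(a^4) - trace(a^3)  (reduce the a square) = x^5 - 5*x^3 + 5*x
trace(a^6) = trace(a) trace(a^5) - trace(a^4)  (reduce the a square) = x^6 - 6*x^4 + 9*x^2 - 2
trace(a b a) = trace(a) trace(b a) - trace(b)  (reduce the a square) = x*z - y
reduce: trace(a b a^2) = trace(a) trace(a b a) - trace(a b)  (reduce the a square) = x^2*z - x*y - z
reduce: trace(b a^4) = trace(a) trace(a b a^2) - trace(a b a)  (reduce the a square) = x^3*z - x^2*y - 2*x*z + y
so trace(a^3 b a^2) = trace(a) trace(b a^4) - trace(b a^3)  (reduce the a square) = x^4*z - x^3*y - 3*x^2*z + 2*x*y + z
trace(a^6 b) = trace(a) trace(a^3 b a^2) - trace(a^3 b a)  (reduce the a square) = x^5*z - x^4*y - 4*x^3*z + 3*x^2*y + 3*x*z - y
trace(b^-1 a^6) = trace(a^6) trace(b) - trace(a^6 b)  (eliminate b^-1) = x^6*y - x^5*z - 5*x^4*y + 4*x^3*z + 6*x^2*y - 3*x*z - y
trace(a^2 b^-2 a^4) = trace(b^-1 a^6) trace(b) - trace(b^-1 a^6 b)  (eliminate b^-1) = x^6*y^2 - x^5*y*z - x^6 - 5*x^4*y^2 + 4*x^3*y*z + 6*x^4 + 6*x^2*y^2 - 3*x*y*z - 9*x^2 - y^2 + 2
trace(a^4 b a^3) = trace(a) trace(a^4 b a^2) - trace(a^4 b a)  (reduce the a square) = x^6*z - x^5*y - 5*x^4*z + 4*x^3*y + 6*x^2*z - 3*x*y - z
trace(b a b a) = trace(a b) trace(a b) - trace(1)  (split on a) = z^2 - 2
reduce: trace(b a b) = trace(b) trace(a b) - trace(a)  (reduce the b square) = y*z - x
trace(b a^2 b a) = trace(a) trace(b a b a) - trace(b a b)  (reduce the a square) = x*z^2 - y*z - x
trace(b^2) = trace(b) trace(b) - trace(1)  (reduce the b square) = y^2 - 2
trace(b a^2 b) = trace(a) trace(b^2 a) - trace(b^2)  (reduce the a square) = x*y*z - x^2 - y^2 + 2
so trace(b a^2 b a^2) = trace(a) trace(b a^2 b a) - trace(b a^2 b)  (reduce the a square) = x^2*z^2 - 2*x*y*z + y^2 - 2
so trace(a b a^3 b a) = trace(a) trace(b a^2 b a^2) - trace(b a^2 b a)  (reduce the a square) = x^3*z^2 - 2*x^2*y*z + x*y^2 - x*z^2 + y*z - x
trace(a b a^3 b) = trace(a) trace(b a b a^2) - trace(b a b a)  (reduce the a square) = x^2*z^2 - x*y*z - x^2 - z^2 + 2
so trace(b a^3 b a^3) = trace(a) trace(a b a^3 b a) - trace(a b a^3 b)  (reduce the a square) = x^4*z^2 - 2*x^3*y*z + x^2*y^2 - 2*x^2*z^2 + 2*x*y*z + z^2 - 2
so trace(a^4 b a^3 b) = trace(a) trace(b a^3 b a^3) - trace(b a^3 b a^2)  (reduce the a square) = x^5*z^2 - 2*x^4*y*z + x^3*y^2 - 3*x^3*z^2 + 4*x^2*y*z - x*y^2 + 2*x*z^2 - y*z - x
trace(a^2 b^-1 a^4 b a) = trace(a^4 b a^3) trace(b) - trace(a^4 b a^3 b)  (eliminate b^-1) = x^6*y*z - x^5*y^2 - x^5*z^2 - 3*x^4*y*z + 3*x^3*y^2 + 3*x^3*z^2 + 2*x^2*y*z - 2*x*y^2 - 2*x*z^2 + x
trace(a^2 b a b a^2) = trace(a) trace(a^2 b a b a) - trace(a^2 b a b)  (reduce the a square) = x^3*z^2 - x^2*y*z - x^3 - 2*x*z^2 + y*z + 3*x
so trace(b a b a^5) = trace(a) trace(a^2 b a b a^2) - trace(a^2 b a b a)  (reduce the a square) = x^4*z^2 - x^3*y*z - x^4 - 3*x^2*z^2 + 2*x*y*z + 4*x^2 + z^2 - 2
so trace(a^4 b a b a^2) = trace(a) trace(b a b a^5) - trace(b a b a^4)  (reduce the a square) = x^5*z^2 - x^4*y*z - x^5 - 4*x^3*z^2 + 3*x^2*y*z + 5*x^3 + 3*x*z^2 - y*z - 5*x
trace(b a b a b a) = trace(b a b a) trace(b a) - trace(a b)  (split on b) = z^3 - 3*z
so trace(b a b a b) = trace(b) trace(a b a b) - trace(a b a)  (reduce the b square) = y*z^2 - x*z - y
so trace(a b a b a b a) = trace(a) trace(b a b a b a) - trace(b a b a b)  (reduce the a square) = x*z^3 - y*z^2 - 2*x*z + y
reduce: trace(b a^3 b a b a) = trace(a) trace(a b a b a b a) - trace(a b a b a b)  (reduce the a square) = x^2*z^3 - x*y*z^2 - 2*x^2*z - z^3 + x*y + 3*z
trace(a b a b^2 a) = trace(b) trace(a^2 b a b) - trace(a^2 b a)  (reduce the b square) = x*y*z^2 - x^2*z - y^2*z + z
reduce: trace(b a^3 b a b) = trace(a) trace(a b a b^2 a) - trace(a b a b^2)  (reduce the a square) = x^2*y*z^2 - x^3*z - x*y^2*z - y*z^2 + 2*x*z + y
so trace(a b a b a^2 b a^2) = trace(a) trace(b a^3 b a b a) - trace(b a^3 b a b)  (reduce the a square) = x^3*z^3 - 2*x^2*y*z^2 - x^3*z + x*y^2*z - x*z^3 + x^2*y + y*z^2 + x*z - y
reduce: trace(b^2 a b) = trace(b) trace(a b^2) - trace(a b)  (reduce the b square) = y^2*z - x*y - z
reduce: trace(b a b a^2 b) = trace(a) trace(b^2 a b a) - trace(b^2 a b)  (reduce the a square) = x*y*z^2 - x^2*z - y^2*z + z
reduce: trace(a b a b a^2 b a) = trace(a) trace(b a b a^2 b a) - trace(b a b a^2 b)  (reduce the a square) = x^2*z^3 - 2*x*y*z^2 - x^2*z + y^2*z + x*y - z
trace(a^4 b a b a^2 b) = trace(a) trace(a b a b a^2 b a^2) - trace(a b a b a^2 b a)  (reduce the a square) = x^4*z^3 - 2*x^3*y*z^2 - x^4*z + x^2*y^2*z - 2*x^2*z^3 + x^3*y + 3*x*y*z^2 + 2*x^2*z - y^2*z - 2*x*y + z
trace(a^2 b^-1 a^4 b a b) = trace(a^4 b a b a^2) trace(b) - trace(a^4 b a b a^2 b)  (eliminate b^-1) = x^5*y*z^2 - x^4*y^2*z - x^4*z^3 - x^5*y - 2*x^3*y*z^2 + x^4*z + 2*x^2*y^2*z + 2*x^2*z^3 + 4*x^3*y - 2*x^2*z - 3*x*y - z
trace(b^-1 a^4 b a b^-1 a^2) = trace(a^2 b^-1 a^4 b a) trace(b) - trace(a^2 b^-1 a^4 b a b)  (eliminate b^-1) = x^6*y^2*z - x^5*y^3 - 2*x^5*y*z^2 - 2*x^4*y^2*z + x^4*z^3 + x^5*y + 3*x^3*y^3 + 5*x^3*y*z^2 - x^4*z - 2*x^2*z^3 - 4*x^3*y - 2*x*y^3 - 2*x*y*z^2 + 2*x^2*z + 4*x*y + z
so trace(a^4 b a b^-1 a^2) = trace(a^6 b a) trace(b) - trace(a^6 b a b)  (eliminate b^-1) = x^6*y*z - x^5*y^2 - x^5*z^2 - 4*x^4*y*z + x^5 + 4*x^3*y^2 + 4*x^3*z^2 + 3*x^2*y*z - 5*x^3 - 3*x*y^2 - 3*x*z^2 + 5*x
reduce: trace(b^-1 a^2 b^-2 a^4 b a) = trace(b^-1 a^4 b a b^-1 a^2) trace(b) - trace(b^-1 a^4 b a b^-1 a^2 b)  (eliminate b^-1) = x^6*y^3*z - x^5*y^4 - 2*x^5*y^2*z^2 - x^6*y*z - 2*x^4*y^3*z + x^4*y*z^3 + 2*x^5*y^2 + x^5*z^2 + 3*x^3*y^4 + 5*x^3*y^2*z^2 + 3*x^4*y*z - 2*x^2*y*z^3 - x^5 - 8*x^3*y^2 - 4*x^3*z^2 - 2*x*y^4 - 2*x*y^2*z^2 - x^2*y*z + 5*x^3 + 7*x*y^2 + 3*x*z^2 + y*z - 5*x
reduce: trace(b a^-1 b^-1 a^2 b^-2 a^4) = trace(b^-1 a^2 b^-2 a^4 b) trace(a) - trace(b^-1 a^2 b^-2 a^4 b a)  (eliminate a^-1) = -x^6*y^3*z + x^7*y^2 + x^5*y^4 + 2*x^5*y^2*z^2 + 2*x^4*y^3*z - x^4*y*z^3 - x^7 - 7*x^5*y^2 - x^5*z^2 - 3*x^3*y^4 - 5*x^3*y^2*z^2 + x^4*y*z + 2*x^2*y*z^3 + 7*x^5 + 14*x^3*y^2 + 4*x^3*z^2 + 2*x*y^4 + 2*x*y^2*z^2 - 2*x^2*y*z - 14*x^3 - 8*x*y^2 - 3*x*z^2 - y*z + 7*x

-x^6*y^3*z + x^7*y^2 + x^5*y^4 + 2*x^5*y^2*z^2 + 2*x^4*y^3*z - x^4*y*z^3 - x^7 - 7*x^5*y^2 - x^5*z^2 - 3*x^3*y^4 - 5*x^3*y^2*z^2 + x^4*y*z + 2*x^2*y*z^3 + 7*x^5 + 14*x^3*y^2 + 4*x^3*z^2 + 2*x*y^4 + 2*x*y^2*z^2 - 2*x^2*y*z - 14*x^3 - 8*x*y^2 - 3*x*z^2 - y*z + 7*x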